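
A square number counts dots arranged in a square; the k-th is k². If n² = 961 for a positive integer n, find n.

We need n² = 961, so n = √961 = 31.

31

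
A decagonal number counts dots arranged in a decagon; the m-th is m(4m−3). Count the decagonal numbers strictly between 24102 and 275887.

The n-th decagonal number is n(4n−3).
Smallest index with value > 24102: n = 79 (giving 24727).
Largest index with value < 275887: n = 262 (giving 273790).
Indices 79 through 262: 184 terms.

184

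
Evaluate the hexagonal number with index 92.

16836

The 92nd hexagonal number is n(2n−1) with n = 92.
92·(2·92 − 1) = 92·183 = 16836.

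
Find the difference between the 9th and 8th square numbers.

17

n² − (n−1)² = 2n − 1, so 9² − 8² = 2·9 − 1 = 17.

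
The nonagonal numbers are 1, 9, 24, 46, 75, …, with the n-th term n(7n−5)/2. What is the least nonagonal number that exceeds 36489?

36874

Solve n(7n−5)/2 > 36489 for integer n.
The largest n with value ≤ 36489 is 102 (since 36159 ≤ 36489 < 36874), so the first above is n = 103, value 36874.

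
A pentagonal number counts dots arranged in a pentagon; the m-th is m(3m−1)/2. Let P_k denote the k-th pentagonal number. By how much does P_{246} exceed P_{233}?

246·(3·246 − 1)/2 = 90651 and 233·(3·233 − 1)/2 = 81317.
Difference: 90651 − 81317 = 9334.

9334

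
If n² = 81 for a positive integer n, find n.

9

We need n² = 81, so n = √81 = 9.
Check: 9² = 81. ✓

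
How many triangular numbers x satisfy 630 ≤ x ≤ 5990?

74

The n-th triangular number is n(n+1)/2.
Smallest index with value ≥ 630: n = 35 (giving 630).
Largest index with value ≤ 5990: n = 108 (giving 5886).
Indices 35 through 108: 74 terms.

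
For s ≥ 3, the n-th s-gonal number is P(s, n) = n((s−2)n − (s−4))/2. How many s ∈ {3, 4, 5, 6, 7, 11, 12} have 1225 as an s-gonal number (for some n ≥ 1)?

3

s = 3: P(3, 49) = 1225. ✓
s = 4: P(4, 35) = 1225. ✓
s = 5: P(5, 28) = 1162 and P(5, 29) = 1247; 1225 is not s-gonal.
s = 6: P(6, 25) = 1225. ✓
s = 7: P(7, 22) = 1177 and P(7, 23) = 1288; 1225 is not s-gonal.
s = 11: P(11, 16) = 1096 and P(11, 17) = 1241; 1225 is not s-gonal.
s = 12: P(12, 16) = 1216 and P(12, 17) = 1377; 1225 is not s-gonal.
Hits: s ∈ {3, 4, 6} → 3.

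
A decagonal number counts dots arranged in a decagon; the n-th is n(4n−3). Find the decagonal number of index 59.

The 59th decagonal number is n(4n−3) with n = 59.
59·(4·59 − 3) = 59·233 = 13747.

13747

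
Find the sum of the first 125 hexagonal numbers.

1309875

Σ i(2i−1) = 2Σi² − Σi over i = 1..125.
Σi = 7875 and Σi² = 658875.
2·658875 − 1·7875 = 1309875.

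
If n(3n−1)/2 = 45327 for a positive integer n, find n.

Set n(3n−1)/2 = 45327, giving 3n² − n − 90654 = 0.
The discriminant is 1 + 24·45327 = 1087849, and √1087849 = 1043.
So n = (1 + 1043) / 6 = 1044/6 = 174.

174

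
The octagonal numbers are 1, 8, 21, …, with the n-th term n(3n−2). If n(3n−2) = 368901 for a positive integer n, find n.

351

Set n(3n−2) = 368901, giving 3n² − 2n − 368901 = 0.
The discriminant is 4 + 12·368901 = 4426816, and √4426816 = 2104.
So n = (2 + 2104) / 6 = 2106/6 = 351.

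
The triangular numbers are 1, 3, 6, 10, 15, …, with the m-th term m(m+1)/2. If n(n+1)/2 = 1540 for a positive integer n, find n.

55

Set n(n+1)/2 = 1540, giving n² + n − 3080 = 0.
The discriminant is 1 + 8·1540 = 12321, and √12321 = 111.
So n = (-1 + 111) / 2 = 110/2 = 55.
Check: 55·56/2 = 1540. ✓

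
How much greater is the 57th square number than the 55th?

224

57² = 3249 and 55² = 3025.
Difference: 3249 − 3025 = 224.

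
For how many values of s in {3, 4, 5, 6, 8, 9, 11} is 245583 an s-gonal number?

s = 3: P(3, 700) = 245350 and P(3, 701) = 246051; 245583 is not s-gonal.
s = 4: P(4, 495) = 245025 and P(4, 496) = 246016; 245583 is not s-gonal.
s = 5: P(5, 404) = 244622 and P(5, 405) = 245835; 245583 is not s-gonal.
s = 6: P(6, 350) = 244650 and P(6, 351) = 246051; 245583 is not s-gonal.
s = 8: P(8, 286) = 244816 and P(8, 287) = 246533; 245583 is not s-gonal.
s = 9: P(9, 265) = 245125 and P(9, 266) = 246981; 245583 is not s-gonal.
s = 11: P(11, 234) = 245583. ✓
Hits: s ∈ {11} → 1.

1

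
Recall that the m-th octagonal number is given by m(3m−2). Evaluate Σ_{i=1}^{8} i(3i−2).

Σ i(3i−2) = 3Σi² − 2Σi over i = 1..8.
Σi = 36 and Σi² = 204.
3·204 − 2·36 = 540.

540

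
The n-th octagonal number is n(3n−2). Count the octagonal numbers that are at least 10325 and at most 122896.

The n-th octagonal number is n(3n−2).
Smallest index with value ≥ 10325: n = 59 (giving 10325).
Largest index with value ≤ 122896: n = 202 (giving 122008).
Indices 59 through 202: 144 terms.

144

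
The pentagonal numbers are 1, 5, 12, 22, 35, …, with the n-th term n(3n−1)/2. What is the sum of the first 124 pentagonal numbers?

961000

Σ i(3i−1)/2 = (3Σi² − Σi) / 2 over i = 1..124.
Σi = 7750 and Σi² = 643250.
(3·643250 − 1·7750) / 2 = 1922000/2 = 961000.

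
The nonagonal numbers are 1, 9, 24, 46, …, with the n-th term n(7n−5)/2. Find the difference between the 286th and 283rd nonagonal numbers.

5967

286·(7·286 − 5)/2 = 285571 and 283·(7·283 − 5)/2 = 279604.
Difference: 285571 − 279604 = 5967.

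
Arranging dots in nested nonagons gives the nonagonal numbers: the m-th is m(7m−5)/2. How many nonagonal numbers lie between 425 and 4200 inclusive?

The n-th nonagonal number is n(7n−5)/2.
Smallest index with value ≥ 425: n = 12 (giving 474).
Largest index with value ≤ 4200: n = 35 (giving 4200).
Indices 12 through 35: 24 terms.

24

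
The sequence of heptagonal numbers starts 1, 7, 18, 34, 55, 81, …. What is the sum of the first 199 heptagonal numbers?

6586900

Σ i(5i−3)/2 = (5Σi² − 3Σi) / 2 over i = 1..199.
Σi = 19900 and Σi² = 2646700.
(5·2646700 − 3·19900) / 2 = 13173800/2 = 6586900.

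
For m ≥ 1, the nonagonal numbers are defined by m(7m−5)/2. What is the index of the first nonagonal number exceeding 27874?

90

Solve n(7n−5)/2 > 27874 for integer n.
The largest n with value ≤ 27874 is 89 (since 27501 ≤ 27874 < 28125), so the first above is n = 90, value 28125.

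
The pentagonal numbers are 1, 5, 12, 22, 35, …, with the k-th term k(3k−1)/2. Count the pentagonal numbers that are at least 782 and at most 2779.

The n-th pentagonal number is n(3n−1)/2.
Smallest index with value ≥ 782: n = 23 (giving 782).
Largest index with value ≤ 2779: n = 43 (giving 2752).
Indices 23 through 43: 21 terms.

21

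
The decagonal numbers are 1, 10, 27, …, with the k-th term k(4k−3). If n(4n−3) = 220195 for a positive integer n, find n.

Set n(4n−3) = 220195, giving 4n² − 3n − 220195 = 0.
The discriminant is 9 + 16·220195 = 3523129, and √3523129 = 1877.
So n = (3 + 1877) / 8 = 1880/8 = 235.

235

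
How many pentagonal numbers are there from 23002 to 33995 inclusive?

27

The n-th pentagonal number is n(3n−1)/2.
Smallest index with value ≥ 23002: n = 124 (giving 23002).
Largest index with value ≤ 33995: n = 150 (giving 33675).
Indices 124 through 150: 27 terms.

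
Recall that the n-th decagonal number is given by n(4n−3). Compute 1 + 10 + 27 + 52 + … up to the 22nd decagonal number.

14421

Σ i(4i−3) = 4Σi² − 3Σi over i = 1..22.
Σi = 253 and Σi² = 3795.
4·3795 − 3·253 = 14421.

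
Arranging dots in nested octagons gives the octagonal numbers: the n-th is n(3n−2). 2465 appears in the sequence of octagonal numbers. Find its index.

Set n(3n−2) = 2465, giving 3n² − 2n − 2465 = 0.
The discriminant is 4 + 12·2465 = 29584, and √29584 = 172.
So n = (2 + 172) / 6 = 174/6 = 29.

29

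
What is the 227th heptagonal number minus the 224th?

227·(5·227 − 3)/2 = 128482 and 224·(5·224 − 3)/2 = 125104.
Difference: 128482 − 125104 = 3378.

3378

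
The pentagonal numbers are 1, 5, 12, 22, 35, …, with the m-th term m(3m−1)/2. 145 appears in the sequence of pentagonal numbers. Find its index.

10

Set n(3n−1)/2 = 145, giving 3n² − n − 290 = 0.
The discriminant is 1 + 24·145 = 3481, and √3481 = 59.
So n = (1 + 59) / 6 = 60/6 = 10.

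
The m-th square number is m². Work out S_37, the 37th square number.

1369

The 37th square number is n² with n = 37.
37² = 1369.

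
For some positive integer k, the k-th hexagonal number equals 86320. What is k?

208

Set n(2n−1) = 86320, giving 2n² − n − 86320 = 0.
So n = (1 + 831) / 4 = 832/4 = 208.
Check: 208·(2·208 − 1) = 86320. ✓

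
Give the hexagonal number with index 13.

13·(2·13 − 1) = 13·25 = 325.

325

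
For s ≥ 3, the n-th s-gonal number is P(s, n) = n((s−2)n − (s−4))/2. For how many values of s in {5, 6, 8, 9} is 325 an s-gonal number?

2

s = 5: P(5, 14) = 287 and P(5, 15) = 330; 325 is not s-gonal.
s = 6: P(6, 13) = 325. ✓
s = 8: P(8, 10) = 280 and P(8, 11) = 341; 325 is not s-gonal.
s = 9: P(9, 10) = 325. ✓
Hits: s ∈ {6, 9} → 2.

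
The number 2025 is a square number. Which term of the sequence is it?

We need n² = 2025, so n = √2025 = 45.
Check: 45² = 2025. ✓

45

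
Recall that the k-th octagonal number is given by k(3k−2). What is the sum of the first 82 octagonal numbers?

Σ i(3i−2) = 3Σi² − 2Σi over i = 1..82.
Σi = 3403 and Σi² = 187165.
3·187165 − 2·3403 = 554689.

554689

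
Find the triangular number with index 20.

20·21/2 = 420/2 = 210.

210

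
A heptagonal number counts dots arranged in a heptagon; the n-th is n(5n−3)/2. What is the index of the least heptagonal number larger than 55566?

Solve n(5n−3)/2 > 55566 for integer n.
The largest n with value ≤ 55566 is 149 (since 55279 ≤ 55566 < 56025), so the first above is n = 150, value 56025.

150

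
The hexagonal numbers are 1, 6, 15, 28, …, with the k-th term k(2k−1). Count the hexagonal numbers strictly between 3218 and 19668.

59

The n-th hexagonal number is n(2n−1).
Smallest index with value > 3218: n = 41 (giving 3321).
Largest index with value < 19668: n = 99 (giving 19503).
Indices 41 through 99: 59 terms.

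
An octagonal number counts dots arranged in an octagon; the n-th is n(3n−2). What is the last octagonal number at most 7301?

Solve n(3n−2) ≤ 7301 for integer n.
n = 49 gives 7105 ≤ 7301, while n = 50 gives 7400 > 7301; so the answer is 7105.

7105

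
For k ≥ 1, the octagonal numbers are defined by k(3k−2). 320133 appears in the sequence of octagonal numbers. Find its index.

Set n(3n−2) = 320133, giving 3n² − 2n − 320133 = 0.
The discriminant is 4 + 12·320133 = 3841600, and √3841600 = 1960.
So n = (2 + 1960) / 6 = 1962/6 = 327.
Check: 327·(3·327 − 2) = 320133. ✓

327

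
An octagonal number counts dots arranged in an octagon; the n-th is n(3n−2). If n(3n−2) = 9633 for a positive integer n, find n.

Set n(3n−2) = 9633, giving 3n² − 2n − 9633 = 0.
The discriminant is 4 + 12·9633 = 115600, and √115600 = 340.
So n = (2 + 340) / 6 = 342/6 = 57.

57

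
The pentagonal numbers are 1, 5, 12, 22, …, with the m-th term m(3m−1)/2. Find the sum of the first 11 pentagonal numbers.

Σ i(3i−1)/2 = (3Σi² − Σi) / 2 over i = 1..11.
Σi = 66 and Σi² = 506.
(3·506 − 1·66) / 2 = 1452/2 = 726.

726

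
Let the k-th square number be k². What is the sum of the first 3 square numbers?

Σ_{i=1}^{3} i² = 3·4·7/6 = 14.

14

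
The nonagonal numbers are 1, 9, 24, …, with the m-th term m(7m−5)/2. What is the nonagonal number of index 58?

The 58th nonagonal number is n(7n−5)/2 with n = 58.
58·(7·58 − 5)/2 = 58·401/2 = 11629.

11629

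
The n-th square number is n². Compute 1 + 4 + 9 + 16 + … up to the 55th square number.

Σ_{i=1}^{55} i² = 55·56·111/6 = 56980.

56980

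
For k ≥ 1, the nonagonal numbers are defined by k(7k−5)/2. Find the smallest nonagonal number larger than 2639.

2674

Solve n(7n−5)/2 > 2639 for integer n.
The largest n with value ≤ 2639 is 27 (since 2484 ≤ 2639 < 2674), so the first above is n = 28, value 2674.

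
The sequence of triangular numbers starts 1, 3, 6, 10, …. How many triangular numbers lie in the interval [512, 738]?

The n-th triangular number is n(n+1)/2.
Smallest index with value ≥ 512: n = 32 (giving 528).
Largest index with value ≤ 738: n = 37 (giving 703).
Indices 32 through 37: 6 terms.

6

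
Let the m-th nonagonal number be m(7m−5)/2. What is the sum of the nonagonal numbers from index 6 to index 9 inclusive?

730

Σ i(7i−5)/2 = (7Σi² − 5Σi) / 2 over i = 6..9.
Σi = 45 − 15 = 30 and Σi² = 285 − 55 = 230.
(7·230 − 5·30) / 2 = 1460/2 = 730.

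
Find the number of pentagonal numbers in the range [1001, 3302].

22

The n-th pentagonal number is n(3n−1)/2.
Smallest index with value ≥ 1001: n = 26 (giving 1001).
Largest index with value ≤ 3302: n = 47 (giving 3290).
Indices 26 through 47: 22 terms.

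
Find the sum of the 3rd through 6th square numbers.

Σ_{i=3}^{6} i² = 91 − 5 = 86.

86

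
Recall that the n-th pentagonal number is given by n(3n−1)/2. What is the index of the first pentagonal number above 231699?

Solve n(3n−1)/2 > 231699 for integer n.
The largest n with value ≤ 231699 is 393 (since 231477 ≤ 231699 < 232657), so the first above is n = 394, value 232657.

394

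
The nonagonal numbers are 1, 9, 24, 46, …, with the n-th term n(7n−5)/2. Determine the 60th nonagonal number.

The 60th nonagonal number is n(7n−5)/2 with n = 60.
60·(7·60 − 5)/2 = 60·415/2 = 12450.

12450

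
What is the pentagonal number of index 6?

The 6th pentagonal number is n(3n−1)/2 with n = 6.
6·(3·6 − 1)/2 = 6·17/2 = 51.

51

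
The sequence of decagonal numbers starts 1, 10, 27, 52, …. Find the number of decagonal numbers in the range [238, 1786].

13

The n-th decagonal number is n(4n−3).
Smallest index with value ≥ 238: n = 9 (giving 297).
Largest index with value ≤ 1786: n = 21 (giving 1701).
Indices 9 through 21: 13 terms.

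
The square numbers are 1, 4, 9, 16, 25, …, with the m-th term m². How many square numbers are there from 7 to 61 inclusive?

5

The n-th square number is n².
Smallest index with value ≥ 7: n = 3 (giving 9).
Largest index with value ≤ 61: n = 7 (giving 49).
Indices 3 through 7: 5 terms.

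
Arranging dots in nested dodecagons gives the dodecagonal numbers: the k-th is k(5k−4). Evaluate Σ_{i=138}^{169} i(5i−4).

Σ i(5i−4) = 5Σi² − 4Σi over i = 138..169.
Σi = 14365 − 9453 = 4912 and Σi² = 1623245 − 866525 = 756720.
5·756720 − 4·4912 = 3763952.

3763952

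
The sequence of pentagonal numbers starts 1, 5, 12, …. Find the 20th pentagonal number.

590

The 20th pentagonal number is n(3n−1)/2 with n = 20.
20·(3·20 − 1)/2 = 20·59/2 = 590.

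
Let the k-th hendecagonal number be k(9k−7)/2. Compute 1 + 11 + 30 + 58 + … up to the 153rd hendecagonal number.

Σ i(9i−7)/2 = (9Σi² − 7Σi) / 2 over i = 1..153.
Σi = 11781 and Σi² = 1205589.
(9·1205589 − 7·11781) / 2 = 10767834/2 = 5383917.

5383917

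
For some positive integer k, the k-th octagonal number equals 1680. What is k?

24

Set n(3n−2) = 1680, giving 3n² − 2n − 1680 = 0.
The discriminant is 4 + 12·1680 = 20164, and √20164 = 142.
So n = (2 + 142) / 6 = 144/6 = 24.
Check: 24·(3·24 − 2) = 1680. ✓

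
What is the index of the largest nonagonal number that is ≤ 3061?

Solve n(7n−5)/2 ≤ 3061 for integer n.
n = 29 gives 2871 ≤ 3061, while n = 30 gives 3075 > 3061; so the answer is index 29.

29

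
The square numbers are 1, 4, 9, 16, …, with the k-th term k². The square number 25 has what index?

We need n² = 25, so n = √25 = 5.

5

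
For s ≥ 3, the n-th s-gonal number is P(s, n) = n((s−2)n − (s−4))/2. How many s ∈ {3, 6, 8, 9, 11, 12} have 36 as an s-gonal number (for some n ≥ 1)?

1

s = 3: P(3, 8) = 36. ✓
s = 6: P(6, 4) = 28 and P(6, 5) = 45; 36 is not s-gonal.
s = 8: P(8, 3) = 21 and P(8, 4) = 40; 36 is not s-gonal.
s = 9: P(9, 3) = 24 and P(9, 4) = 46; 36 is not s-gonal.
s = 11: P(11, 3) = 30 and P(11, 4) = 58; 36 is not s-gonal.
s = 12: P(12, 3) = 33 and P(12, 4) = 64; 36 is not s-gonal.
Hits: s ∈ {3} → 1.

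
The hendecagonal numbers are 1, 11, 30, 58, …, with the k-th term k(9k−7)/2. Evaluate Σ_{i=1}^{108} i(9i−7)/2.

Σ i(9i−7)/2 = (9Σi² − 7Σi) / 2 over i = 1..108.
Σi = 5886 and Σi² = 425754.
(9·425754 − 7·5886) / 2 = 3790584/2 = 1895292.

1895292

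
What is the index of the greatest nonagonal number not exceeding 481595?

Solve n(7n−5)/2 ≤ 481595 for integer n.
n = 371 gives 480816 ≤ 481595, while n = 372 gives 483414 > 481595; so the answer is index 371.

371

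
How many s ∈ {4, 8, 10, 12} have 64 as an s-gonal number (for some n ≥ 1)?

s = 4: P(4, 8) = 64. ✓
s = 8: P(8, 4) = 40 and P(8, 5) = 65; 64 is not s-gonal.
s = 10: P(10, 4) = 52 and P(10, 5) = 85; 64 is not s-gonal.
s = 12: P(12, 4) = 64. ✓
Hits: s ∈ {4, 12} → 2.

2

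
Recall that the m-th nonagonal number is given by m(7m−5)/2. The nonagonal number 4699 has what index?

37

Set n(7n−5)/2 = 4699, giving 7n² − 5n − 9398 = 0.
The discriminant is 25 + 56·4699 = 263169, and √263169 = 513.
So n = (5 + 513) / 14 = 518/14 = 37.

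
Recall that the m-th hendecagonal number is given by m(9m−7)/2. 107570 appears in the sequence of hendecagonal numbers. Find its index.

155

Set n(9n−7)/2 = 107570, giving 9n² − 7n − 215140 = 0.
The discriminant is 49 + 72·107570 = 7745089, and √7745089 = 2783.
So n = (7 + 2783) / 18 = 2790/18 = 155.
Check: 155·(9·155 − 7)/2 = 107570. ✓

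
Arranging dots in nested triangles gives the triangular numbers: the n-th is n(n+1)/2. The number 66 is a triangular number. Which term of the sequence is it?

Set n(n+1)/2 = 66, giving n² + n − 132 = 0.
The discriminant is 1 + 8·66 = 529, and √529 = 23.
So n = (-1 + 23) / 2 = 22/2 = 11.
Check: 11·12/2 = 66. ✓

11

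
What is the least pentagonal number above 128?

Solve n(3n−1)/2 > 128 for integer n.
The largest n with value ≤ 128 is 9 (since 117 ≤ 128 < 145), so the first above is n = 10, value 145.

145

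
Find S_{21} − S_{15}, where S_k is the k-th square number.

216

21² = 441 and 15² = 225.
Difference: 441 − 225 = 216.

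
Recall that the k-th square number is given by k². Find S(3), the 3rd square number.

9

The 3rd square number is n² with n = 3.
3² = 9.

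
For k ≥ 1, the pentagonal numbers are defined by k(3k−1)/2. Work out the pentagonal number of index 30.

The 30th pentagonal number is n(3n−1)/2 with n = 30.
30·(3·30 − 1)/2 = 30·89/2 = 1335.

1335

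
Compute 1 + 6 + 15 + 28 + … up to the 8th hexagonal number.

Σ i(2i−1) = 2Σi² − Σi over i = 1..8.
Σi = 36 and Σi² = 204.
2·204 − 1·36 = 372.

372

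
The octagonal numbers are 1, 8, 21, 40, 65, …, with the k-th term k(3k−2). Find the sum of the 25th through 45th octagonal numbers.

78015

Σ i(3i−2) = 3Σi² − 2Σi over i = 25..45.
Σi = 1035 − 300 = 735 and Σi² = 31395 − 4900 = 26495.
3·26495 − 2·735 = 78015.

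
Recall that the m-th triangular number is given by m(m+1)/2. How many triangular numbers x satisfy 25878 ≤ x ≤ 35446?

39

The n-th triangular number is n(n+1)/2.
Smallest index with value ≥ 25878: n = 227 (giving 25878).
Largest index with value ≤ 35446: n = 265 (giving 35245).
Indices 227 through 265: 39 terms.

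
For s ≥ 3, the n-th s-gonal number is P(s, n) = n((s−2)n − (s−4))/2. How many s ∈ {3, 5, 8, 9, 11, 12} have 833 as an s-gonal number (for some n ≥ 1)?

s = 3: P(3, 40) = 820 and P(3, 41) = 861; 833 is not s-gonal.
s = 5: P(5, 23) = 782 and P(5, 24) = 852; 833 is not s-gonal.
s = 8: P(8, 17) = 833. ✓
s = 9: P(9, 15) = 750 and P(9, 16) = 856; 833 is not s-gonal.
s = 11: P(11, 14) = 833. ✓
s = 12: P(12, 13) = 793 and P(12, 14) = 924; 833 is not s-gonal.
Hits: s ∈ {8, 11} → 2.

2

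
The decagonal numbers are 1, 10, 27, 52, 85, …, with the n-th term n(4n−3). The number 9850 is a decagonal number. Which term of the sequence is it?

Set n(4n−3) = 9850, giving 4n² − 3n − 9850 = 0.
So n = (3 + 397) / 8 = 400/8 = 50.

50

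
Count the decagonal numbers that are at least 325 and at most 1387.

10

The n-th decagonal number is n(4n−3).
Smallest index with value ≥ 325: n = 10 (giving 370).
Largest index with value ≤ 1387: n = 19 (giving 1387).
Indices 10 through 19: 10 terms.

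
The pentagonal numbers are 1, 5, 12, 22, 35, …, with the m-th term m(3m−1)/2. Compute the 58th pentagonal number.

The 58th pentagonal number is n(3n−1)/2 with n = 58.
58·(3·58 − 1)/2 = 58·173/2 = 5017.

5017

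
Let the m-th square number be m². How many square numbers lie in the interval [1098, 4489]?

The n-th square number is n².
Smallest index with value ≥ 1098: n = 34 (giving 1156).
Largest index with value ≤ 4489: n = 67 (giving 4489).
Indices 34 through 67: 34 terms.

34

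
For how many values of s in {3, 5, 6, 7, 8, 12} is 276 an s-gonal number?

2

s = 3: P(3, 23) = 276. ✓
s = 5: P(5, 13) = 247 and P(5, 14) = 287; 276 is not s-gonal.
s = 6: P(6, 12) = 276. ✓
s = 7: P(7, 10) = 235 and P(7, 11) = 286; 276 is not s-gonal.
s = 8: P(8, 9) = 225 and P(8, 10) = 280; 276 is not s-gonal.
s = 12: P(12, 7) = 217 and P(12, 8) = 288; 276 is not s-gonal.
Hits: s ∈ {3, 6} → 2.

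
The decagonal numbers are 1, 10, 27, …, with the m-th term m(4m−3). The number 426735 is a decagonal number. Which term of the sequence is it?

Set n(4n−3) = 426735, giving 4n² − 3n − 426735 = 0.
So n = (3 + 2613) / 8 = 2616/8 = 327.
Check: 327·(4·327 − 3) = 426735. ✓

327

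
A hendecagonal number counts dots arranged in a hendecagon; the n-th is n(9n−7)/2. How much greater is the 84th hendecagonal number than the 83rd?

Consecutive hendecagonal numbers differ by 9n − 8: here 9·84 − 8 = 748.

748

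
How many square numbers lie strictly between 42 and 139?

5

The n-th square number is n².
Smallest index with value > 42: n = 7 (giving 49).
Largest index with value < 139: n = 11 (giving 121).
Indices 7 through 11: 5 terms.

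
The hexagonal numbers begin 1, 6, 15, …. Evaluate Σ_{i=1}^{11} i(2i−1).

Σ i(2i−1) = 2Σi² − Σi over i = 1..11.
Σi = 66 and Σi² = 506.
2·506 − 1·66 = 946.

946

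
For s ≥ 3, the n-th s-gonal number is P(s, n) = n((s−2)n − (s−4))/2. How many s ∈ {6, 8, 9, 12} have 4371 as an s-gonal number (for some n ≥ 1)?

s = 6: P(6, 47) = 4371. ✓
s = 8: P(8, 38) = 4256 and P(8, 39) = 4485; 4371 is not s-gonal.
s = 9: P(9, 35) = 4200 and P(9, 36) = 4446; 4371 is not s-gonal.
s = 12: P(12, 29) = 4089 and P(12, 30) = 4380; 4371 is not s-gonal.
Hits: s ∈ {6} → 1.

1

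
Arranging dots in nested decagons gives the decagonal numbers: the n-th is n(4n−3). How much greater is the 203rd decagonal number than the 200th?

4827

203·(4·203 − 3) = 164227 and 200·(4·200 − 3) = 159400.
Difference: 164227 − 159400 = 4827.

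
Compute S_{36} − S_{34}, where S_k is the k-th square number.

36² = 1296 and 34² = 1156.
Difference: 1296 − 1156 = 140.

140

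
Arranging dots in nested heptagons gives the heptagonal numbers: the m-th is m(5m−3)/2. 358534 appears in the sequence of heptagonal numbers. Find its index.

379

Set n(5n−3)/2 = 358534, giving 5n² − 3n − 717068 = 0.
So n = (3 + 3787) / 10 = 3790/10 = 379.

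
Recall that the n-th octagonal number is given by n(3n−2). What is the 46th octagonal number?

The 46th octagonal number is n(3n−2) with n = 46.
46·(3·46 − 2) = 46·136 = 6256.

6256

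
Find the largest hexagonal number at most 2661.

2556

Solve n(2n−1) ≤ 2661 for integer n.
n = 36 gives 2556 ≤ 2661, while n = 37 gives 2701 > 2661; so the answer is 2556.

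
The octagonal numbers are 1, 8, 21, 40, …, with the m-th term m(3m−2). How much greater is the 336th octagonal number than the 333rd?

336·(3·336 − 2) = 338016 and 333·(3·333 − 2) = 332001.
Difference: 338016 − 332001 = 6015.

6015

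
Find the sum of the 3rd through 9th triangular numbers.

Σ i(i+1)/2 = (Σi² + Σi) / 2 over i = 3..9.
Σi = 45 − 3 = 42 and Σi² = 285 − 5 = 280.
(1·280 + 1·42) / 2 = 322/2 = 161.

161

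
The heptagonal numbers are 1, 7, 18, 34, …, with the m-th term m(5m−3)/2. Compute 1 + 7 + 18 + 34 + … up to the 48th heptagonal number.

Σ i(5i−3)/2 = (5Σi² − 3Σi) / 2 over i = 1..48.
Σi = 1176 and Σi² = 38024.
(5·38024 − 3·1176) / 2 = 186592/2 = 93296.

93296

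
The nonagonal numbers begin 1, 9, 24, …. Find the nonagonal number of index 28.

2674

The 28th nonagonal number is n(7n−5)/2 with n = 28.
28·(7·28 − 5)/2 = 28·191/2 = 2674.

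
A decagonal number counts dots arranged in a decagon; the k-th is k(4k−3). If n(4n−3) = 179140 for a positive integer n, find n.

Set n(4n−3) = 179140, giving 4n² − 3n − 179140 = 0.
The discriminant is 9 + 16·179140 = 2866249, and √2866249 = 1693.
So n = (3 + 1693) / 8 = 1696/8 = 212.
Check: 212·(4·212 − 3) = 179140. ✓

212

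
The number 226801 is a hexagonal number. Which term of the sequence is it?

Set n(2n−1) = 226801, giving 2n² − n − 226801 = 0.
The discriminant is 1 + 8·226801 = 1814409, and √1814409 = 1347.
So n = (1 + 1347) / 4 = 1348/4 = 337.
Check: 337·(2·337 − 1) = 226801. ✓

337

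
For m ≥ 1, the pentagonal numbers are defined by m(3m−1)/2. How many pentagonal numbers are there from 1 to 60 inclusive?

The n-th pentagonal number is n(3n−1)/2.
Smallest index with value ≥ 1: n = 1 (giving 1).
Largest index with value ≤ 60: n = 6 (giving 51).
Indices 1 through 6: 6 terms.

6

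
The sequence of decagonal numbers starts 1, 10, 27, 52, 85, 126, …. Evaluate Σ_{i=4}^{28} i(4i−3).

Σ i(4i−3) = 4Σi² − 3Σi over i = 4..28.
Σi = 406 − 6 = 400 and Σi² = 7714 − 14 = 7700.
4·7700 − 3·400 = 29600.

29600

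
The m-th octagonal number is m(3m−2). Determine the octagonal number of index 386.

The 386th octagonal number is n(3n−2) with n = 386.
386·(3·386 − 2) = 386·1156 = 446216.

446216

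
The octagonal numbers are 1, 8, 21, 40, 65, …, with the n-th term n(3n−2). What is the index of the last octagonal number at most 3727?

Solve n(3n−2) ≤ 3727 for integer n.
n = 35 gives 3605 ≤ 3727, while n = 36 gives 3816 > 3727; so the answer is index 35.

35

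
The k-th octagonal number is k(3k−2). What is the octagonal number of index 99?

29205

The 99th octagonal number is n(3n−2) with n = 99.
99·(3·99 − 2) = 99·295 = 29205.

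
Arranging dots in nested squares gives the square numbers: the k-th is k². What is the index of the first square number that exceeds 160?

Solve n² > 160 for integer n.
The largest n with value ≤ 160 is 12 (since 144 ≤ 160 < 169), so the first above is n = 13, value 169.

13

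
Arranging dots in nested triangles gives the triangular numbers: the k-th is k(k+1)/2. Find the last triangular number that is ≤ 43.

Solve n(n+1)/2 ≤ 43 for integer n.
n = 8 gives 36 ≤ 43, while n = 9 gives 45 > 43; so the answer is 36.

36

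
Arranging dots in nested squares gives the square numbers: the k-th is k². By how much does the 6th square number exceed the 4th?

20

6² = 36 and 4² = 16.
Difference: 36 − 16 = 20.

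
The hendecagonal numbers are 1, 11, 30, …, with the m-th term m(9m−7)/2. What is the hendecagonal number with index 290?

290·(9·290 − 7)/2 = 290·2603/2 = 377435.

377435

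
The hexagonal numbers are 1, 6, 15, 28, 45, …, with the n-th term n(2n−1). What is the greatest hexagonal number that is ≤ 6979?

Solve n(2n−1) ≤ 6979 for integer n.
n = 59 gives 6903 ≤ 6979, while n = 60 gives 7140 > 6979; so the answer is 6903.

6903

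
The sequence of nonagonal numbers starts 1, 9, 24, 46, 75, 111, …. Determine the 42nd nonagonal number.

6069

The 42nd nonagonal number is n(7n−5)/2 with n = 42.
42·(7·42 − 5)/2 = 42·289/2 = 6069.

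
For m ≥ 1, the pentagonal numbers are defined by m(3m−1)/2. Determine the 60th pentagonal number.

The 60th pentagonal number is n(3n−1)/2 with n = 60.
60·(3·60 − 1)/2 = 60·179/2 = 5370.

5370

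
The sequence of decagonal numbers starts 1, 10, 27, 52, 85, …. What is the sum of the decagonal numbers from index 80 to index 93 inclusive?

Σ i(4i−3) = 4Σi² − 3Σi over i = 80..93.
Σi = 4371 − 3160 = 1211 and Σi² = 272459 − 167480 = 104979.
4·104979 − 3·1211 = 416283.

416283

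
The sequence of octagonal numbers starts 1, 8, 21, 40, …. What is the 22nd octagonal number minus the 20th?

248

22·(3·22 − 2) = 1408 and 20·(3·20 − 2) = 1160.
Difference: 1408 − 1160 = 248.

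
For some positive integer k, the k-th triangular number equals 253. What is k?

22

Set n(n+1)/2 = 253, giving n² + n − 506 = 0.
So n = (-1 + 45) / 2 = 44/2 = 22.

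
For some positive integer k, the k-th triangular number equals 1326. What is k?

51

Set n(n+1)/2 = 1326, giving n² + n − 2652 = 0.
So n = (-1 + 103) / 2 = 102/2 = 51.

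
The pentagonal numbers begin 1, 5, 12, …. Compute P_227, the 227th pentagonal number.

227·(3·227 − 1)/2 = 227·680/2 = 227·340 = 77180.

77180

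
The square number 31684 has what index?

178

We need n² = 31684, so n = √31684 = 178.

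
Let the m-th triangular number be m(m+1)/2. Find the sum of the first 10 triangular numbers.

Σ i(i+1)/2 = (Σi² + Σi) / 2 over i = 1..10.
Σi = 55 and Σi² = 385.
(1·385 + 1·55) / 2 = 440/2 = 220.

220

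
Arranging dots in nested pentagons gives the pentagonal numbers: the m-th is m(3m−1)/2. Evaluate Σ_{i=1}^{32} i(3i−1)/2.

Σ i(3i−1)/2 = (3Σi² − Σi) / 2 over i = 1..32.
Σi = 528 and Σi² = 11440.
(3·11440 − 1·528) / 2 = 33792/2 = 16896.

16896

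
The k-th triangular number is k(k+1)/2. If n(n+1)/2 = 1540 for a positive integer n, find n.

Set n(n+1)/2 = 1540, giving n² + n − 3080 = 0.
The discriminant is 1 + 8·1540 = 12321, and √12321 = 111.
So n = (-1 + 111) / 2 = 110/2 = 55.

55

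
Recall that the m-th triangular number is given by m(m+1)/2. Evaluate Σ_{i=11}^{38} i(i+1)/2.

9660

Σ i(i+1)/2 = (Σi² + Σi) / 2 over i = 11..38.
Σi = 741 − 55 = 686 and Σi² = 19019 − 385 = 18634.
(1·18634 + 1·686) / 2 = 19320/2 = 9660.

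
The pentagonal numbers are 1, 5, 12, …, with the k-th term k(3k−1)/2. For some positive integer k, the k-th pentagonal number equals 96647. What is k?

Set n(3n−1)/2 = 96647, giving 3n² − n − 193294 = 0.
The discriminant is 1 + 24·96647 = 2319529, and √2319529 = 1523.
So n = (1 + 1523) / 6 = 1524/6 = 254.

254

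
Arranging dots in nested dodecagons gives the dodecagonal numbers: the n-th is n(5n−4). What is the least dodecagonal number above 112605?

113401

Solve n(5n−4) > 112605 for integer n.
The largest n with value ≤ 112605 is 150 (since 111900 ≤ 112605 < 113401), so the first above is n = 151, value 113401.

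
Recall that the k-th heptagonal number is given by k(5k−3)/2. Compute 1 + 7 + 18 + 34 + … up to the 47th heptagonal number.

Σ i(5i−3)/2 = (5Σi² − 3Σi) / 2 over i = 1..47.
Σi = 1128 and Σi² = 35720.
(5·35720 − 3·1128) / 2 = 175216/2 = 87608.

87608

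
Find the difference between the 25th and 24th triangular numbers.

25

Consecutive triangular numbers differ by n: T_{25} − T_{24} = 25.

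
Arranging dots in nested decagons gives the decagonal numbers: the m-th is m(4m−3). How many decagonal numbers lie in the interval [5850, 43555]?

The n-th decagonal number is n(4n−3).
Smallest index with value ≥ 5850: n = 39 (giving 5967).
Largest index with value ≤ 43555: n = 104 (giving 42952).
Indices 39 through 104: 66 terms.

66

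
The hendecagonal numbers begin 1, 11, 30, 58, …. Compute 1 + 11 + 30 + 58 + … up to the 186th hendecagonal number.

Σ i(9i−7)/2 = (9Σi² − 7Σi) / 2 over i = 1..186.
Σi = 17391 and Σi² = 2162281.
(9·2162281 − 7·17391) / 2 = 19338792/2 = 9669396.

9669396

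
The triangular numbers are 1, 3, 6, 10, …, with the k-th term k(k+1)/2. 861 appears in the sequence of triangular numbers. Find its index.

Set n(n+1)/2 = 861, giving n² + n − 1722 = 0.
The discriminant is 1 + 8·861 = 6889, and √6889 = 83.
So n = (-1 + 83) / 2 = 82/2 = 41.

41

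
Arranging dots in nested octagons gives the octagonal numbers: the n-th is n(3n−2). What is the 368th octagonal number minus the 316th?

368·(3·368 − 2) = 405536 and 316·(3·316 − 2) = 298936.
Difference: 405536 − 298936 = 106600.

106600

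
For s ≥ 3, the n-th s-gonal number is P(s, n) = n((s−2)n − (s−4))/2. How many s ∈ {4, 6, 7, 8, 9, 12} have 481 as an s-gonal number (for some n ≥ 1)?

1

s = 4: P(4, 21) = 441 and P(4, 22) = 484; 481 is not s-gonal.
s = 6: P(6, 15) = 435 and P(6, 16) = 496; 481 is not s-gonal.
s = 7: P(7, 14) = 469 and P(7, 15) = 540; 481 is not s-gonal.
s = 8: P(8, 13) = 481. ✓
s = 9: P(9, 12) = 474 and P(9, 13) = 559; 481 is not s-gonal.
s = 12: P(12, 10) = 460 and P(12, 11) = 561; 481 is not s-gonal.
Hits: s ∈ {8} → 1.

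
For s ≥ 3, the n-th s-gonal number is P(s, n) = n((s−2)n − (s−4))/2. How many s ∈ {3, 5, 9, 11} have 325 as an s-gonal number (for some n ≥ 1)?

s = 3: P(3, 25) = 325. ✓
s = 5: P(5, 14) = 287 and P(5, 15) = 330; 325 is not s-gonal.
s = 9: P(9, 10) = 325. ✓
s = 11: P(11, 8) = 260 and P(11, 9) = 333; 325 is not s-gonal.
Hits: s ∈ {3, 9} → 2.

2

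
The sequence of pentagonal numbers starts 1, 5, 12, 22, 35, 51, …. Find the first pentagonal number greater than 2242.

2262

Solve n(3n−1)/2 > 2242 for integer n.
The largest n with value ≤ 2242 is 38 (since 2147 ≤ 2242 < 2262), so the first above is n = 39, value 2262.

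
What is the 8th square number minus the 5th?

8² = 64 and 5² = 25.
Difference: 64 − 25 = 39.

39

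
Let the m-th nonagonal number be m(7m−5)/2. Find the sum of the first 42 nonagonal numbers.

87290

Σ i(7i−5)/2 = (7Σi² − 5Σi) / 2 over i = 1..42.
Σi = 903 and Σi² = 25585.
(7·25585 − 5·903) / 2 = 174580/2 = 87290.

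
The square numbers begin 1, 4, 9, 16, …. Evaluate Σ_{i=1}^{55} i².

Σ_{i=1}^{55} i² = 55·56·111/6 = 56980.

56980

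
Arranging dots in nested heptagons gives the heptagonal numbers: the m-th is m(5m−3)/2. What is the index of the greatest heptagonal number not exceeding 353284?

Solve n(5n−3)/2 ≤ 353284 for integer n.
n = 376 gives 352876 ≤ 353284, while n = 377 gives 354757 > 353284; so the answer is index 376.

376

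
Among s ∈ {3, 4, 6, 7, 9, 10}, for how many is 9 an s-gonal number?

s = 3: P(3, 3) = 6 and P(3, 4) = 10; 9 is not s-gonal.
s = 4: P(4, 3) = 9. ✓
s = 6: P(6, 2) = 6 and P(6, 3) = 15; 9 is not s-gonal.
s = 7: P(7, 2) = 7 and P(7, 3) = 18; 9 is not s-gonal.
s = 9: P(9, 2) = 9. ✓
s = 10: P(10, 1) = 1 and P(10, 2) = 10; 9 is not s-gonal.
Hits: s ∈ {4, 9} → 2.

2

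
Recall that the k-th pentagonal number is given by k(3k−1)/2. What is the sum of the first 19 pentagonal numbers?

Σ i(3i−1)/2 = (3Σi² − Σi) / 2 over i = 1..19.
Σi = 190 and Σi² = 2470.
(3·2470 − 1·190) / 2 = 7220/2 = 3610.

3610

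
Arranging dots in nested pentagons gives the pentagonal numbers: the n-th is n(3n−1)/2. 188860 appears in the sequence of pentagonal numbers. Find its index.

Set n(3n−1)/2 = 188860, giving 3n² − n − 377720 = 0.
So n = (1 + 2129) / 6 = 2130/6 = 355.

355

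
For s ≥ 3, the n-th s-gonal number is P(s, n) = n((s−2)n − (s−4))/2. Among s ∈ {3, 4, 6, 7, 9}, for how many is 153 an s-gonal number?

2

s = 3: P(3, 17) = 153. ✓
s = 4: P(4, 12) = 144 and P(4, 13) = 169; 153 is not s-gonal.
s = 6: P(6, 9) = 153. ✓
s = 7: P(7, 8) = 148 and P(7, 9) = 189; 153 is not s-gonal.
s = 9: P(9, 6) = 111 and P(9, 7) = 154; 153 is not s-gonal.
Hits: s ∈ {3, 6} → 2.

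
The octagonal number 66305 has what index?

149

Set n(3n−2) = 66305, giving 3n² − 2n − 66305 = 0.
The discriminant is 4 + 12·66305 = 795664, and √795664 = 892.
So n = (2 + 892) / 6 = 894/6 = 149.
Check: 149·(3·149 − 2) = 66305. ✓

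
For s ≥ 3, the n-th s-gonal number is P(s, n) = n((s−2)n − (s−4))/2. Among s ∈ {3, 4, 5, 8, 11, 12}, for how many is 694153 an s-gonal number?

1

s = 3: P(3, 1177) = 693253 and P(3, 1178) = 694431; 694153 is not s-gonal.
s = 4: P(4, 833) = 693889 and P(4, 834) = 695556; 694153 is not s-gonal.
s = 5: P(5, 680) = 693260 and P(5, 681) = 695301; 694153 is not s-gonal.
s = 8: P(8, 481) = 693121 and P(8, 482) = 696008; 694153 is not s-gonal.
s = 11: P(11, 393) = 693645 and P(11, 394) = 697183; 694153 is not s-gonal.
s = 12: P(12, 373) = 694153. ✓
Hits: s ∈ {12} → 1.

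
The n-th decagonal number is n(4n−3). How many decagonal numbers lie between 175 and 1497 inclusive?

13

The n-th decagonal number is n(4n−3).
Smallest index with value ≥ 175: n = 7 (giving 175).
Largest index with value ≤ 1497: n = 19 (giving 1387).
Indices 7 through 19: 13 terms.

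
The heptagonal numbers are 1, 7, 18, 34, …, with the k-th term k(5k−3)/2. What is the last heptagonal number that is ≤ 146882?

Solve n(5n−3)/2 ≤ 146882 for integer n.
n = 242 gives 146047 ≤ 146882, while n = 243 gives 147258 > 146882; so the answer is 146047.

146047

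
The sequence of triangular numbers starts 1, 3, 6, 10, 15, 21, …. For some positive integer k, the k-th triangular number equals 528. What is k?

Set n(n+1)/2 = 528, giving n² + n − 1056 = 0.
The discriminant is 1 + 8·528 = 4225, and √4225 = 65.
So n = (-1 + 65) / 2 = 64/2 = 32.

32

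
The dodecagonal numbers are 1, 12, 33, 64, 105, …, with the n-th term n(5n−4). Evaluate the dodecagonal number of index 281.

The 281st dodecagonal number is n(5n−4) with n = 281.
281·(5·281 − 4) = 281·1401 = 393681.

393681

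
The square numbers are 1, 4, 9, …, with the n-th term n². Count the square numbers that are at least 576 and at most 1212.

The n-th square number is n².
Smallest index with value ≥ 576: n = 24 (giving 576).
Largest index with value ≤ 1212: n = 34 (giving 1156).
Indices 24 through 34: 11 terms.

11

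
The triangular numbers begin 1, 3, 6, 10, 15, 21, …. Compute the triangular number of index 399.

79800

The 399th triangular number is n(n+1)/2 with n = 399.
399·400/2 = 159600/2 = 79800.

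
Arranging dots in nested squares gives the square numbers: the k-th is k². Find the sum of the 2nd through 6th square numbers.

90

Σ_{i=2}^{6} i² = 91 − 1 = 90.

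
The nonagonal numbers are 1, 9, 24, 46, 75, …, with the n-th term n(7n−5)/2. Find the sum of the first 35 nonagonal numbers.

Σ i(7i−5)/2 = (7Σi² − 5Σi) / 2 over i = 1..35.
Σi = 630 and Σi² = 14910.
(7·14910 − 5·630) / 2 = 101220/2 = 50610.

50610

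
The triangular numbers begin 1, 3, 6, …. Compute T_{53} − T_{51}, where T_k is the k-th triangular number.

105

53·54/2 = 1431 and 51·52/2 = 1326.
Difference: 1431 − 1326 = 105.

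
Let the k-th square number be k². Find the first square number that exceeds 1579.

Solve n² > 1579 for integer n.
The largest n with value ≤ 1579 is 39 (since 1521 ≤ 1579 < 1600), so the first above is n = 40, value 1600.

1600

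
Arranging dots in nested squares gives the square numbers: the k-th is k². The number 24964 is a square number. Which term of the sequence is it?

We need n² = 24964, so n = √24964 = 158.

158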